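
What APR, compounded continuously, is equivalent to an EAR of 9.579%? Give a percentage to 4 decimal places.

Continuous: nominal r satisfies e^r − 1 = 0.09579.
r = ln(1 + 0.09579) = ln(1.09579) = 0.091476 = 9.1476%.

9.1476%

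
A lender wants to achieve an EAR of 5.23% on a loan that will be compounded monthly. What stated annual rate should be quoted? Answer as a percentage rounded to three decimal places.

5.109%

(1 + r/12)^12 − 1 = 0.0523, so 1 + r/12 = 1.0523^(1/12).
r/12 = 0.004257, so r = 0.051087 = 5.109%.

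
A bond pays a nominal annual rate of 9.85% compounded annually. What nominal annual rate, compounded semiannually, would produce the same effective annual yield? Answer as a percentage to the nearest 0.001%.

9.619%

Compounded annually, EAR = nominal = 0.098500.
Solve (1 + r/2)^2 = 1.098500: r/2 = 1.098500^(1/2) − 1 = 0.048094, so r = 0.096187 = 9.619%.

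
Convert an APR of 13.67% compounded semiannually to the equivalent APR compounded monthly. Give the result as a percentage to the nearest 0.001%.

EAR = (1 + 0.1367/2)^2 − 1 = 0.141372.
Solve (1 + r/12)^12 = 1.141372: r/12 = 1.141372^(1/12) − 1 = 0.011080, so r = 0.132962 = 13.296%.

13.296%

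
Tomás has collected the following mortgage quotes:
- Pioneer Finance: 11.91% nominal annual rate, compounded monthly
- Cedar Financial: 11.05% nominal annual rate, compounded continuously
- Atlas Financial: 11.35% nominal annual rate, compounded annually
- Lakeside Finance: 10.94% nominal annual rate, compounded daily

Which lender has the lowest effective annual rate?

Pioneer Finance: (1 + 0.1191/12)^12 − 1 = 12.582%
Cedar Financial: e^0.1105 − 1 = 11.684%
Atlas Financial: compounded annually, EAR = 11.350%
Lakeside Finance: (1 + 0.1094/365)^365 − 1 = 11.559%
The lowest effective annual rate is Atlas Financial at 11.350%.

Atlas Financial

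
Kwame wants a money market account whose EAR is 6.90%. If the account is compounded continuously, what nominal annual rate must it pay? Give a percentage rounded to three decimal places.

Continuous: nominal r satisfies e^r − 1 = 0.0690.
r = ln(1 + 0.0690) = ln(1.0690) = 0.066724 = 6.672%.

6.672%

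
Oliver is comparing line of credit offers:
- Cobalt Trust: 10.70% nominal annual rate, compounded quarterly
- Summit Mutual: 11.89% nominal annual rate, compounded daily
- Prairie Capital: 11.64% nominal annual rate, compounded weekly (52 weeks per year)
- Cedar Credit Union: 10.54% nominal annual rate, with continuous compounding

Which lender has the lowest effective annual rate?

Cedar Credit Union

Cobalt Trust: (1 + 0.1070/4)^4 − 1 = 11.137%
Summit Mutual: (1 + 0.1189/365)^365 − 1 = 12.624%
Prairie Capital: (1 + 0.1164/52)^52 − 1 = 12.330%
Cedar Credit Union: e^0.1054 − 1 = 11.115%
The lowest effective annual rate is Cedar Credit Union at 11.115%.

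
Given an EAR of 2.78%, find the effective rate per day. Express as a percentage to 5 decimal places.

0.00751%

The per-day rate i satisfies (1 + i)^365 = 1 + 0.0278.
i = 1.0278^(1/365) − 1 = 0.0000751 = 0.00751%.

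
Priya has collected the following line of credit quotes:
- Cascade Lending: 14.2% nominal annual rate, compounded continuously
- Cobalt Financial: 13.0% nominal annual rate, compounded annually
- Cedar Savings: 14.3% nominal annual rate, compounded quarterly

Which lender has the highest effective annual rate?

Cascade Lending

Cascade Lending: e^0.142 − 1 = 15.258%
Cobalt Financial: compounded annually, EAR = 13.000%
Cedar Savings: (1 + 0.143/4)^4 − 1 = 15.085%
The highest effective annual rate is Cascade Lending at 15.258%.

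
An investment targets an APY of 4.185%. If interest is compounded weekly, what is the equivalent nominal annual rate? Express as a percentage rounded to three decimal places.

4.101%

(1 + r/52)^52 − 1 = 0.04185, so 1 + r/52 = 1.04185^(1/52).
r/52 = 0.000789, so r = 0.041014 = 4.101%.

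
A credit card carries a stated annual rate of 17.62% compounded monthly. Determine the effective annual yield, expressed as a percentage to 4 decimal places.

19.1150%

EAR = (1 + 0.1762/12)^12 − 1.
= (1 + 0.014683)^12 − 1 = 1.191150 − 1 = 19.1150%.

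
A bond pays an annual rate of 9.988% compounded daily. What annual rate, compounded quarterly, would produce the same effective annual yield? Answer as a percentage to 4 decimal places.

EAR = (1 + 0.09988/365)^365 − 1 = 0.105023.
Solve (1 + r/4)^4 = 1.105023: r/4 = 1.105023^(1/4) − 1 = 0.025281, so r = 0.101123 = 10.1123%.

10.1123%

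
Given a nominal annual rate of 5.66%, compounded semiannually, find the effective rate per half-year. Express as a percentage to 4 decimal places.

2.8300%

With a nominal annual rate compounded semiannually, the periodic rate is the nominal rate divided by 2.
i = 0.0566 / 2 = 0.0283000 = 2.8300%.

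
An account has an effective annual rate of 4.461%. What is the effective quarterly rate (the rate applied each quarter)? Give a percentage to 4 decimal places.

The per-quarter rate i satisfies (1 + i)^4 = 1 + 0.04461.
i = 1.04461^(1/4) − 1 = 0.0109706 = 1.0971%.

1.0971%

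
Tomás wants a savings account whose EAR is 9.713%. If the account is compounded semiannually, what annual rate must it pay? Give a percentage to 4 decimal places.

(1 + r/2)^2 − 1 = 0.09713, so 1 + r/2 = 1.09713^(1/2).
r/2 = 0.047440, so r = 0.094879 = 9.4879%.

9.4879%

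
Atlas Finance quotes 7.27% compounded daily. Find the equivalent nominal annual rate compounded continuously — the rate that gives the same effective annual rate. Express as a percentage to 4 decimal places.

EAR = (1 + 0.0727/365)^365 − 1 = 0.075400.
Equivalent continuous rate: r = ln(1 + 0.075400) = 0.072693 = 7.2693%.

7.2693%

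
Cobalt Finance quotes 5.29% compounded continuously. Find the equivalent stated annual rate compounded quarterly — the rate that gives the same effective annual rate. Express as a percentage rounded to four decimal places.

EAR under continuous compounding: e^0.0529 − 1 = 0.054324.
Solve (1 + r/4)^4 = 1.054324: r/4 = 1.054324^(1/4) − 1 = 0.013313, so r = 0.053251 = 5.3251%.

5.3251%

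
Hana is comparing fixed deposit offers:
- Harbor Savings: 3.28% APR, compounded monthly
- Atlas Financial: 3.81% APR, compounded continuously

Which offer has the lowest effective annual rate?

Harbor Savings: (1 + 0.0328/12)^12 − 1 = 3.330%
Atlas Financial: e^0.0381 − 1 = 3.884%
The lowest effective annual rate is Harbor Savings at 3.330%.

Harbor Savings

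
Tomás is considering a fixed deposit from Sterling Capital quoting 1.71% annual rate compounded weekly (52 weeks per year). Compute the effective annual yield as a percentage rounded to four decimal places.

1.7244%

EAR = (1 + 0.0171/52)^52 − 1.
= (1 + 0.000329)^52 − 1 = 1.017244 − 1 = 1.7244%.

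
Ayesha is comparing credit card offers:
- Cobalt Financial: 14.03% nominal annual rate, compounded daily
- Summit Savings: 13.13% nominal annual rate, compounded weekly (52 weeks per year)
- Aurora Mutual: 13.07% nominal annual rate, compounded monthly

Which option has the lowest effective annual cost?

Cobalt Financial: (1 + 0.1403/365)^365 − 1 = 15.059%
Summit Savings: (1 + 0.1313/52)^52 − 1 = 14.012%
Aurora Mutual: (1 + 0.1307/12)^12 − 1 = 13.882%
The lowest effective annual rate is Aurora Mutual at 13.882%.

Aurora Mutual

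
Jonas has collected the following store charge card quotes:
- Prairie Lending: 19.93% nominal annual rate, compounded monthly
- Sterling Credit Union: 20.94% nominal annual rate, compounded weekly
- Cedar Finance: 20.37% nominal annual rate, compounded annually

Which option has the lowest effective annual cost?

Prairie Lending: (1 + 0.1993/12)^12 − 1 = 21.855%
Sterling Credit Union: (1 + 0.2094/52)^52 − 1 = 23.242%
Cedar Finance: compounded annually, EAR = 20.370%
The lowest effective annual rate is Cedar Finance at 20.370%.

Cedar Finance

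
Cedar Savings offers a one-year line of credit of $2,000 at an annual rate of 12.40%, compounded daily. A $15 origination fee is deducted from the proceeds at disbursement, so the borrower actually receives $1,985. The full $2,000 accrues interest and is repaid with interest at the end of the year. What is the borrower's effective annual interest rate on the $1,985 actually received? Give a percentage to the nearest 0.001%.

14.055%

Amount owed after one year: 2,000 × (1 + 0.1240/365)^365 = 2,000 × 1.131992 = $2,263.98.
Effective rate on net proceeds: 2,263.98 / 1,985 − 1 = 0.140546 = 14.055%.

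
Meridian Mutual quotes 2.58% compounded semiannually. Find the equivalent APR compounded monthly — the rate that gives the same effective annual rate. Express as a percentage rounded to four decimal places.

EAR = (1 + 0.0258/2)^2 − 1 = 0.025966.
Solve (1 + r/12)^12 = 1.025966: r/12 = 1.025966^(1/12) − 1 = 0.002139, so r = 0.025662 = 2.5662%.

2.5662%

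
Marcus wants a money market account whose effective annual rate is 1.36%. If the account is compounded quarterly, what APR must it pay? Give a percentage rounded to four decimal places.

(1 + r/4)^4 − 1 = 0.0136, so 1 + r/4 = 1.0136^(1/4).
r/4 = 0.003383, so r = 0.013531 = 1.3531%.

1.3531%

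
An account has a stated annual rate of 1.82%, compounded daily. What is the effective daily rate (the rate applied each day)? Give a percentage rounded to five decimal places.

0.00499%

With a nominal annual rate compounded daily, the periodic rate is the nominal rate divided by 365.
i = 0.0182 / 365 = 0.0000499 = 0.00499%.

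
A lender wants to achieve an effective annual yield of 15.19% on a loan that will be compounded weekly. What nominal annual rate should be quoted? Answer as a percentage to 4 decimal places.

14.1605%

(1 + r/52)^52 − 1 = 0.1519, so 1 + r/52 = 1.1519^(1/52).
r/52 = 0.002723, so r = 0.141605 = 14.1605%.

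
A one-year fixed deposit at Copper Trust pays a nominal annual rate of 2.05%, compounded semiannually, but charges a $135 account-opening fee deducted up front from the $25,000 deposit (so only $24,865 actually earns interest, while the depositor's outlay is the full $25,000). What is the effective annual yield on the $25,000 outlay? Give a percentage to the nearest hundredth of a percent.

Value after one year: 24,865 × (1 + 0.0205/2)^2 = 24,865 × 1.020605 = $25,377.34.
Effective yield on the $25,000 outlay: 25,377.34 / 25,000 − 1 = 0.015094 = 1.51%.

1.51%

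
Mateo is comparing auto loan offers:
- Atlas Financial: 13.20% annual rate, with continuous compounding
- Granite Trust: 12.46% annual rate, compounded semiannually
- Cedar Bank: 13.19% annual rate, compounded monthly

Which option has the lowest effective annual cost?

Atlas Financial: e^0.1320 − 1 = 14.111%
Granite Trust: (1 + 0.1246/2)^2 − 1 = 12.848%
Cedar Bank: (1 + 0.1319/12)^12 − 1 = 14.017%
The lowest effective annual rate is Granite Trust at 12.848%.

Granite Trust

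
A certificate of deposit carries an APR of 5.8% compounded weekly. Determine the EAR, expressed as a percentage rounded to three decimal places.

EAR = (1 + 0.058/52)^52 − 1.
= (1 + 0.001115)^52 − 1 = 1.059681 − 1 = 5.968%.

5.968%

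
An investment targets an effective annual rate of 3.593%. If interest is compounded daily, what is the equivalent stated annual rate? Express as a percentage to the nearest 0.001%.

(1 + r/365)^365 − 1 = 0.03593, so 1 + r/365 = 1.03593^(1/365).
r/365 = 0.000097, so r = 0.035301 = 3.530%.

3.530%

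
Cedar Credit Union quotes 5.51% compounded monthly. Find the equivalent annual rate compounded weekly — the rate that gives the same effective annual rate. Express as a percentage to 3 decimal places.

EAR = (1 + 0.0551/12)^12 − 1 = 0.056513.
Solve (1 + r/52)^52 = 1.056513: r/52 = 1.056513^(1/52) − 1 = 0.001058, so r = 0.055003 = 5.500%.

5.500%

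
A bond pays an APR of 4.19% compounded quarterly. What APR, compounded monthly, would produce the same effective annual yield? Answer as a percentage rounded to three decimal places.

EAR = (1 + 0.0419/4)^4 − 1 = 0.042563.
Solve (1 + r/12)^12 = 1.042563: r/12 = 1.042563^(1/12) − 1 = 0.003480, so r = 0.041755 = 4.175%.

4.175%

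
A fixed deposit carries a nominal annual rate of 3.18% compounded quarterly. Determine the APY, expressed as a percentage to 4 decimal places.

EAR = (1 + 0.0318/4)^4 − 1.
= 1.032181 − 1 = 3.2181%.

3.2181%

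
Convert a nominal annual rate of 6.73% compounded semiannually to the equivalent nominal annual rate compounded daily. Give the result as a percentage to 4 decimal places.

6.6198%

EAR = (1 + 0.0673/2)^2 − 1 = 0.068432.
Solve (1 + r/365)^365 = 1.068432: r/365 = 1.068432^(1/365) − 1 = 0.000181, so r = 0.066198 = 6.6198%.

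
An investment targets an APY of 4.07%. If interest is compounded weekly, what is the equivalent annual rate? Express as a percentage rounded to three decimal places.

3.991%

(1 + r/52)^52 − 1 = 0.0407, so 1 + r/52 = 1.0407^(1/52).
r/52 = 0.000767, so r = 0.039909 = 3.991%.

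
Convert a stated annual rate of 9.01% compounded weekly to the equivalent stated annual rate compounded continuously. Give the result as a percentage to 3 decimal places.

9.002%

EAR = (1 + 0.0901/52)^52 − 1 = 0.094198.
Equivalent continuous rate: r = ln(1 + 0.094198) = 0.090022 = 9.002%.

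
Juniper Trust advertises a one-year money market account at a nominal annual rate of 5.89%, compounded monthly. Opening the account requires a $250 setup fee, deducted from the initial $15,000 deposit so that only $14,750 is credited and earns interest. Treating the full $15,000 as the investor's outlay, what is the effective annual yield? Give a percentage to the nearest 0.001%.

4.284%

Value after one year: 14,750 × (1 + 0.0589/12)^12 = 14,750 × 1.060516 = $15,642.62.
Effective yield on the $15,000 outlay: 15,642.62 / 15,000 − 1 = 0.042841 = 4.284%.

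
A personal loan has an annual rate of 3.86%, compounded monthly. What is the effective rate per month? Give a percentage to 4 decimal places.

0.3217%

With a nominal annual rate compounded monthly, the periodic rate is the nominal rate divided by 12.
i = 0.0386 / 12 = 0.0032167 = 0.3217%.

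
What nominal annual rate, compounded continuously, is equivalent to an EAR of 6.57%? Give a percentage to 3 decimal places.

6.363%

Continuous: nominal r satisfies e^r − 1 = 0.0657.
r = ln(1 + 0.0657) = ln(1.0657) = 0.063632 = 6.363%.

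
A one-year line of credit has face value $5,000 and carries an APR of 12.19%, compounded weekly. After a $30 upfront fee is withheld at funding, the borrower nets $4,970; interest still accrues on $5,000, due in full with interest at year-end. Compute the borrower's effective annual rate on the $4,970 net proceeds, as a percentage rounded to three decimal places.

Amount owed after one year: 5,000 × (1 + 0.1219/52)^52 = 5,000 × 1.129480 = $5,647.40.
Effective rate on net proceeds: 5,647.40 / 4,970 − 1 = 0.136298 = 13.630%.

13.630%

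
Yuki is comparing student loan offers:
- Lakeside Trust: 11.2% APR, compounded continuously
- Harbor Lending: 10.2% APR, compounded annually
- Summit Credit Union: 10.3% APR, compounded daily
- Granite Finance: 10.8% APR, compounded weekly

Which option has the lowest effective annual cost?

Harbor Lending

Lakeside Trust: e^0.112 − 1 = 11.851%
Harbor Lending: compounded annually, EAR = 10.200%
Summit Credit Union: (1 + 0.103/365)^365 − 1 = 10.848%
Granite Finance: (1 + 0.108/52)^52 − 1 = 11.392%
The lowest effective annual rate is Harbor Lending at 10.200%.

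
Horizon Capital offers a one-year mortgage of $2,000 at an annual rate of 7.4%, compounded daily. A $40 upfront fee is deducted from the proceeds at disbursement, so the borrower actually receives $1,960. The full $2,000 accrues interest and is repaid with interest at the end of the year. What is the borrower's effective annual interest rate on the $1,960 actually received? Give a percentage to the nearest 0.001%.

Amount owed after one year: 2,000 × (1 + 0.074/365)^365 = 2,000 × 1.076799 = $2,153.60.
Effective rate on net proceeds: 2,153.60 / 1,960 − 1 = 0.098774 = 9.877%.

9.877%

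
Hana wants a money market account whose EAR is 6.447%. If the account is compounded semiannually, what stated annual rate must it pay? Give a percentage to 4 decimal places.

6.3463%

(1 + r/2)^2 − 1 = 0.06447, so 1 + r/2 = 1.06447^(1/2).
r/2 = 0.031732, so r = 0.063463 = 6.3463%.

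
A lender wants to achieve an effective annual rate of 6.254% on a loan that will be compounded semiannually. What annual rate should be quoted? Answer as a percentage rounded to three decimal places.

(1 + r/2)^2 − 1 = 0.06254, so 1 + r/2 = 1.06254^(1/2).
r/2 = 0.030796, so r = 0.061592 = 6.159%.

6.159%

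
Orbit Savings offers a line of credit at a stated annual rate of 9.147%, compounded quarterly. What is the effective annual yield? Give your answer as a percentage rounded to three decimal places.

9.466%

EAR = (1 + 0.09147/4)^4 − 1.
= (1 + 0.022867)^4 − 1 = 1.094656 − 1 = 9.466%.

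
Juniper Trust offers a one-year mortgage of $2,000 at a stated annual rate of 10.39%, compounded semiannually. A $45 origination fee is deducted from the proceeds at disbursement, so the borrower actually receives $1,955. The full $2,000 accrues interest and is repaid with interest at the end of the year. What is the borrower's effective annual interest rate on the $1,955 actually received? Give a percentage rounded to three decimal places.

13.207%

Amount owed after one year: 2,000 × (1 + 0.1039/2)^2 = 2,000 × 1.106599 = $2,213.20.
Effective rate on net proceeds: 2,213.20 / 1,955 − 1 = 0.132070 = 13.207%.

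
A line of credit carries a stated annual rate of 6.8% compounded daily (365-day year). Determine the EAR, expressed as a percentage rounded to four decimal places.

7.0359%

EAR = (1 + 0.068/365)^365 − 1.
= (1 + 0.000186)^365 − 1 = 1.070359 − 1 = 7.0359%.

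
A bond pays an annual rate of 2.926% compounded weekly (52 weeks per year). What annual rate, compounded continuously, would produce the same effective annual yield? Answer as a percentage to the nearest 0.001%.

2.925%

EAR = (1 + 0.02926/52)^52 − 1 = 0.029684.
Equivalent continuous rate: r = ln(1 + 0.029684) = 0.029252 = 2.925%.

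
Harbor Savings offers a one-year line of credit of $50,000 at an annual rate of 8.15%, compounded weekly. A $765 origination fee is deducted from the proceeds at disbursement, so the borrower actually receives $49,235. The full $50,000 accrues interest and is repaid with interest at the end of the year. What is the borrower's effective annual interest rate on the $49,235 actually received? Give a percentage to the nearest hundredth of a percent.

10.17%

Amount owed after one year: 50,000 × (1 + 0.0815/52)^52 = 50,000 × 1.084844 = $54,242.20.
Effective rate on net proceeds: 54,242.20 / 49,235 − 1 = 0.101700 = 10.17%.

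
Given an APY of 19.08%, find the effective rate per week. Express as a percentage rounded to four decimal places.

0.3364%

The per-week rate i satisfies (1 + i)^52 = 1 + 0.1908.
i = 1.1908^(1/52) − 1 = 0.0033638 = 0.3364%.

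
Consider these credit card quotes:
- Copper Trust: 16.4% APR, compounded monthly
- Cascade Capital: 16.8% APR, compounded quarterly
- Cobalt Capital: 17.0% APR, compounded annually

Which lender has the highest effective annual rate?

Cascade Capital

Copper Trust: (1 + 0.164/12)^12 − 1 = 17.691%
Cascade Capital: (1 + 0.168/4)^4 − 1 = 17.888%
Cobalt Capital: compounded annually, EAR = 17.000%
The highest effective annual rate is Cascade Capital at 17.888%.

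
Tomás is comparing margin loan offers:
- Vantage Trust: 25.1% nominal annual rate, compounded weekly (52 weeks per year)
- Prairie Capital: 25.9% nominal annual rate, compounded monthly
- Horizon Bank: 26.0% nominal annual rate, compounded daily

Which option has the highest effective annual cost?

Vantage Trust: (1 + 0.251/52)^52 − 1 = 28.453%
Prairie Capital: (1 + 0.259/12)^12 − 1 = 29.207%
Horizon Bank: (1 + 0.260/365)^365 − 1 = 29.681%
The highest effective annual rate is Horizon Bank at 29.681%.

Horizon Bank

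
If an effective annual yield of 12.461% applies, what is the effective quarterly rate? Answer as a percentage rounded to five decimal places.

The per-quarter rate i satisfies (1 + i)^4 = 1 + 0.12461.
i = 1.12461^(1/4) − 1 = 0.0297943 = 2.97943%.

2.97943%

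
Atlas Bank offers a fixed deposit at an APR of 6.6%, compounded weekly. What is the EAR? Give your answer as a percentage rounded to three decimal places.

EAR = (1 + 0.066/52)^52 − 1.
= (1 + 0.001269)^52 − 1 = 1.068182 − 1 = 6.818%.

6.818%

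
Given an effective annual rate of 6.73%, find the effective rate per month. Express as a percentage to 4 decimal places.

The per-month rate i satisfies (1 + i)^12 = 1 + 0.0673.
i = 1.0673^(1/12) − 1 = 0.0054424 = 0.5442%.

0.5442%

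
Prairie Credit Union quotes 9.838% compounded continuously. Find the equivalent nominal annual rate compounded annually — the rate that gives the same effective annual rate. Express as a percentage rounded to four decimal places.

10.3382%

EAR under continuous compounding: e^0.09838 − 1 = 0.103382.
Compounded annually, the equivalent nominal rate is the EAR itself: 10.3382%.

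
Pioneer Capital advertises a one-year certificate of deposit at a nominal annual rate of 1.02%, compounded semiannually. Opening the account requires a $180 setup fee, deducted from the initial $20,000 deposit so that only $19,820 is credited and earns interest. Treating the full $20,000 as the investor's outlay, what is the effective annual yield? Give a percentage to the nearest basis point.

0.11%

Value after one year: 19,820 × (1 + 0.0102/2)^2 = 19,820 × 1.010226 = $20,022.68.
Effective yield on the $20,000 outlay: 20,022.68 / 20,000 − 1 = 0.001134 = 0.11%.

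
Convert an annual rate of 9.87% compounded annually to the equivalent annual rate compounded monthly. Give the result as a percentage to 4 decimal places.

Compounded annually, EAR = nominal = 0.098700.
Solve (1 + r/12)^12 = 1.098700: r/12 = 1.098700^(1/12) − 1 = 0.007875, so r = 0.094498 = 9.4498%.

9.4498%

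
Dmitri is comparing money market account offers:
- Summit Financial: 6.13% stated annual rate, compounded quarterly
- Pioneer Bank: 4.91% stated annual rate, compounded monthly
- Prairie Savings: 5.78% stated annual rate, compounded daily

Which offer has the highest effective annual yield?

Summit Financial

Summit Financial: (1 + 0.0613/4)^4 − 1 = 6.272%
Pioneer Bank: (1 + 0.0491/12)^12 − 1 = 5.022%
Prairie Savings: (1 + 0.0578/365)^365 − 1 = 5.950%
The highest effective annual rate is Summit Financial at 6.272%.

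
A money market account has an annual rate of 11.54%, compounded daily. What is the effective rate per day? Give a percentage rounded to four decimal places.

0.0316%

With a nominal annual rate compounded daily, the periodic rate is the nominal rate divided by 365.
i = 0.1154 / 365 = 0.0003162 = 0.0316%.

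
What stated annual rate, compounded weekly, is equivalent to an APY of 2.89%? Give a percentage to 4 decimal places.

2.8498%

(1 + r/52)^52 − 1 = 0.0289, so 1 + r/52 = 1.0289^(1/52).
r/52 = 0.000548, so r = 0.028498 = 2.8498%.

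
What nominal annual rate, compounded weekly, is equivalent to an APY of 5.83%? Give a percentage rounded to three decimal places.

5.669%

(1 + r/52)^52 − 1 = 0.0583, so 1 + r/52 = 1.0583^(1/52).
r/52 = 0.001090, so r = 0.056695 = 5.669%.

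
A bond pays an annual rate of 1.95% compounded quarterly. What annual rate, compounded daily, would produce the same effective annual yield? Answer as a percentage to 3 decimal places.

EAR = (1 + 0.0195/4)^4 − 1 = 0.019643.
Solve (1 + r/365)^365 = 1.019643: r/365 = 1.019643^(1/365) − 1 = 0.000053, so r = 0.019453 = 1.945%.

1.945%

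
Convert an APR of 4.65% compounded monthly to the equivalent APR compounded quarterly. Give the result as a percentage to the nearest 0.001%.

4.668%

EAR = (1 + 0.0465/12)^12 − 1 = 0.047504.
Solve (1 + r/4)^4 = 1.047504: r/4 = 1.047504^(1/4) − 1 = 0.011670, so r = 0.046680 = 4.668%.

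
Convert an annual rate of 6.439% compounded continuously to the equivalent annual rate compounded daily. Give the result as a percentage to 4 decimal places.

EAR under continuous compounding: e^0.06439 − 1 = 0.066508.
Solve (1 + r/365)^365 = 1.066508: r/365 = 1.066508^(1/365) − 1 = 0.000176, so r = 0.064396 = 6.4396%.

6.4396%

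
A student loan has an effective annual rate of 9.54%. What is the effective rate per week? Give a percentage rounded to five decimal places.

The per-week rate i satisfies (1 + i)^52 = 1 + 0.0954.
i = 1.0954^(1/52) − 1 = 0.0017538 = 0.17538%.

0.17538%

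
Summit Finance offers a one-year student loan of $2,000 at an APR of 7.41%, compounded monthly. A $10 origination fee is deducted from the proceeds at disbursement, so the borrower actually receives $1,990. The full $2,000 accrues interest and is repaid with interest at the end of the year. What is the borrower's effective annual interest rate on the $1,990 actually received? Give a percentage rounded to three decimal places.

8.208%

Amount owed after one year: 2,000 × (1 + 0.0741/12)^12 = 2,000 × 1.076669 = $2,153.34.
Effective rate on net proceeds: 2,153.34 / 1,990 − 1 = 0.082080 = 8.208%.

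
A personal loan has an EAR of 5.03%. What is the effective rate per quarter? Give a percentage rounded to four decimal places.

The per-quarter rate i satisfies (1 + i)^4 = 1 + 0.0503.
i = 1.0503^(1/4) − 1 = 0.0123445 = 1.2345%.

1.2345%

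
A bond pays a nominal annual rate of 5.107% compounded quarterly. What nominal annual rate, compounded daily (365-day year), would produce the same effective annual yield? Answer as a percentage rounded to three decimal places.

5.075%

EAR = (1 + 0.05107/4)^4 − 1 = 0.052056.
Solve (1 + r/365)^365 = 1.052056: r/365 = 1.052056^(1/365) − 1 = 0.000139, so r = 0.050750 = 5.075%.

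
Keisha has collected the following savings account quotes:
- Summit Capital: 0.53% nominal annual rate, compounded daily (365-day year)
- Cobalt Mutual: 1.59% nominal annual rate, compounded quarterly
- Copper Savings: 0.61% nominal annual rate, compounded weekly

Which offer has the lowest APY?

Summit Capital

Summit Capital: (1 + 0.0053/365)^365 − 1 = 0.531%
Cobalt Mutual: (1 + 0.0159/4)^4 − 1 = 1.600%
Copper Savings: (1 + 0.0061/52)^52 − 1 = 0.612%
The lowest effective annual rate is Summit Capital at 0.531%.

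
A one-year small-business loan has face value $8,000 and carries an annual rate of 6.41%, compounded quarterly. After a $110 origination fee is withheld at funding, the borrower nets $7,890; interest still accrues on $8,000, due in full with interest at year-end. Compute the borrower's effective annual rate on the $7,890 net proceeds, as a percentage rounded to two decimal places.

8.05%

Amount owed after one year: 8,000 × (1 + 0.0641/4)^4 = 8,000 × 1.065657 = $8,525.26.
Effective rate on net proceeds: 8,525.26 / 7,890 − 1 = 0.080514 = 8.05%.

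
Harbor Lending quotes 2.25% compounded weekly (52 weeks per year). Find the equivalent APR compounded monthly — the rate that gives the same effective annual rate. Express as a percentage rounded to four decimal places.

EAR = (1 + 0.0225/52)^52 − 1 = 0.022750.
Solve (1 + r/12)^12 = 1.022750: r/12 = 1.022750^(1/12) − 1 = 0.001876, so r = 0.022516 = 2.2516%.

2.2516%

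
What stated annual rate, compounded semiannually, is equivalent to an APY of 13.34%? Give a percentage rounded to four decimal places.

12.9225%

(1 + r/2)^2 − 1 = 0.1334, so 1 + r/2 = 1.1334^(1/2).
r/2 = 0.064613, so r = 0.129225 = 12.9225%.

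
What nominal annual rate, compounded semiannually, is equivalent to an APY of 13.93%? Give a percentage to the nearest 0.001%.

(1 + r/2)^2 − 1 = 0.1393, so 1 + r/2 = 1.1393^(1/2).
r/2 = 0.067380, so r = 0.134760 = 13.476%.

13.476%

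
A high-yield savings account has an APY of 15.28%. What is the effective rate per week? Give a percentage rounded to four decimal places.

The per-week rate i satisfies (1 + i)^52 = 1 + 0.1528.
i = 1.1528^(1/52) − 1 = 0.0027382 = 0.2738%.

0.2738%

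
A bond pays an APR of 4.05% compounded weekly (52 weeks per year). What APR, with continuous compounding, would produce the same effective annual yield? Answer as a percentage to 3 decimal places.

4.048%

EAR = (1 + 0.0405/52)^52 − 1 = 0.041315.
Equivalent continuous rate: r = ln(1 + 0.041315) = 0.040484 = 4.048%.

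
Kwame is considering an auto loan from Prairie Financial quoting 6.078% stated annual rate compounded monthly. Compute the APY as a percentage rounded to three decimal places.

6.250%

EAR = (1 + 0.06078/12)^12 − 1.
= 1.062502 − 1 = 6.250%.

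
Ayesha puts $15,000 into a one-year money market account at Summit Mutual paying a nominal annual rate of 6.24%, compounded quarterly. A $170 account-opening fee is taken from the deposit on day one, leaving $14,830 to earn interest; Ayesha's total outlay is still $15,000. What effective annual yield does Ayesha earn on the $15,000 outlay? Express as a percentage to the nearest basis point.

5.18%

Value after one year: 14,830 × (1 + 0.0624/4)^4 = 14,830 × 1.063875 = $15,777.27.
Effective yield on the $15,000 outlay: 15,777.27 / 15,000 − 1 = 0.051818 = 5.18%.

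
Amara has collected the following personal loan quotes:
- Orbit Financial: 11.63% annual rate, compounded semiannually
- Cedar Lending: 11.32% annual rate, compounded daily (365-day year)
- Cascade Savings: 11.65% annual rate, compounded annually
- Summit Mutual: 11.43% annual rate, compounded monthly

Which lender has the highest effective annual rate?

Summit Mutual

Orbit Financial: (1 + 0.1163/2)^2 − 1 = 11.968%
Cedar Lending: (1 + 0.1132/365)^365 − 1 = 11.984%
Cascade Savings: compounded annually, EAR = 11.650%
Summit Mutual: (1 + 0.1143/12)^12 − 1 = 12.048%
The highest effective annual rate is Summit Mutual at 12.048%.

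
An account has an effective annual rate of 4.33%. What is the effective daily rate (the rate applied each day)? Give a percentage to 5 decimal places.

0.01161%

The per-day rate i satisfies (1 + i)^365 = 1 + 0.0433.
i = 1.0433^(1/365) − 1 = 0.0001161 = 0.01161%.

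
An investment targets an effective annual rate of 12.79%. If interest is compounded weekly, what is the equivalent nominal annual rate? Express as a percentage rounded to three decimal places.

(1 + r/52)^52 − 1 = 0.1279, so 1 + r/52 = 1.1279^(1/52).
r/52 = 0.002317, so r = 0.120497 = 12.050%.

12.050%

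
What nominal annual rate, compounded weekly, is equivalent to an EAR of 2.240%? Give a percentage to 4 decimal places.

(1 + r/52)^52 − 1 = 0.02240, so 1 + r/52 = 1.02240^(1/52).
r/52 = 0.000426, so r = 0.022158 = 2.2158%.

2.2158%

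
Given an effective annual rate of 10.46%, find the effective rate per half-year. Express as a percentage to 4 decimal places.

5.1000%

The per-half-year rate i satisfies (1 + i)^2 = 1 + 0.1046.
i = 1.1046^(1/2) − 1 = 0.0509995 = 5.1000%.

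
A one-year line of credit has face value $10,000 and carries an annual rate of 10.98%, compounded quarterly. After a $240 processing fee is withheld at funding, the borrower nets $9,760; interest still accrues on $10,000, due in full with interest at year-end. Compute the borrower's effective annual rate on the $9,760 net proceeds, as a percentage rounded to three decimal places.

Amount owed after one year: 10,000 × (1 + 0.1098/4)^4 = 10,000 × 1.114404 = $11,144.04.
Effective rate on net proceeds: 11,144.04 / 9,760 − 1 = 0.141808 = 14.181%.

14.181%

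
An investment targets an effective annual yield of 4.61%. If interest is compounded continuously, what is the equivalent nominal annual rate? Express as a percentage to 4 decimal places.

4.5069%

Continuous: nominal r satisfies e^r − 1 = 0.0461.
r = ln(1 + 0.0461) = ln(1.0461) = 0.045069 = 4.5069%.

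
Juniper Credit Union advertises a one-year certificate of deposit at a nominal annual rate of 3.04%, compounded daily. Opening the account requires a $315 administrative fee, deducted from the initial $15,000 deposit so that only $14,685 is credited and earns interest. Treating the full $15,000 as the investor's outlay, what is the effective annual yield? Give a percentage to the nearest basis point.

Value after one year: 14,685 × (1 + 0.0304/365)^365 = 14,685 × 1.030865 = $15,138.26.
Effective yield on the $15,000 outlay: 15,138.26 / 15,000 − 1 = 0.009217 = 0.92%.

0.92%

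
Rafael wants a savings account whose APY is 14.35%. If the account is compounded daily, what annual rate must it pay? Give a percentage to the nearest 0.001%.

13.412%

(1 + r/365)^365 − 1 = 0.1435, so 1 + r/365 = 1.1435^(1/365).
r/365 = 0.000367, so r = 0.134118 = 13.412%.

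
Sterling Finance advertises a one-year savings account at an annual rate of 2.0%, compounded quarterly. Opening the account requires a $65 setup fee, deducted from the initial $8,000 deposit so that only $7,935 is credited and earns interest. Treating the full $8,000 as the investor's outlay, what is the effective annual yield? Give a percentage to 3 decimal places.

Value after one year: 7,935 × (1 + 0.020/4)^4 = 7,935 × 1.020151 = $8,094.89.
Effective yield on the $8,000 outlay: 8,094.89 / 8,000 − 1 = 0.011862 = 1.186%.

1.186%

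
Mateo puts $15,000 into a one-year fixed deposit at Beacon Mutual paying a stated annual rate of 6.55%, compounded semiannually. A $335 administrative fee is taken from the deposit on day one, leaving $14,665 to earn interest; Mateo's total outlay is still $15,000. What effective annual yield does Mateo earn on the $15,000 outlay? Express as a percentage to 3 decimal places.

Value after one year: 14,665 × (1 + 0.0655/2)^2 = 14,665 × 1.066573 = $15,641.29.
Effective yield on the $15,000 outlay: 15,641.29 / 15,000 − 1 = 0.042752 = 4.275%.

4.275%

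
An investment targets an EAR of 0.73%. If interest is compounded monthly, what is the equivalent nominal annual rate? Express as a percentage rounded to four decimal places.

0.7276%

(1 + r/12)^12 − 1 = 0.0073, so 1 + r/12 = 1.0073^(1/12).
r/12 = 0.000606, so r = 0.007276 = 0.7276%.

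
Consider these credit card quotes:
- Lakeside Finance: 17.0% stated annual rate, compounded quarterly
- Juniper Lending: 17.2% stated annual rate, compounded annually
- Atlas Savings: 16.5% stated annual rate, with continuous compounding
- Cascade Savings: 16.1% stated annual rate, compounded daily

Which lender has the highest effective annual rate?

Lakeside Finance: (1 + 0.170/4)^4 − 1 = 18.115%
Juniper Lending: compounded annually, EAR = 17.200%
Atlas Savings: e^0.165 − 1 = 17.939%
Cascade Savings: (1 + 0.161/365)^365 − 1 = 17.464%
The highest effective annual rate is Lakeside Finance at 18.115%.

Lakeside Finance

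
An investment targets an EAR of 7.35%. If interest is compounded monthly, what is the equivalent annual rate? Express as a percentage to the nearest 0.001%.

(1 + r/12)^12 − 1 = 0.0735, so 1 + r/12 = 1.0735^(1/12).
r/12 = 0.005928, so r = 0.071134 = 7.113%.

7.113%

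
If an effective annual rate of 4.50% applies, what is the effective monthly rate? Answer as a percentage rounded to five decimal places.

0.36748%

The per-month rate i satisfies (1 + i)^12 = 1 + 0.0450.
i = 1.0450^(1/12) − 1 = 0.0036748 = 0.36748%.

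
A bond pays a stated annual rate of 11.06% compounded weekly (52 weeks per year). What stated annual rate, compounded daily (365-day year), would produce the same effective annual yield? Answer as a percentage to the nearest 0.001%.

EAR = (1 + 0.1106/52)^52 − 1 = 0.116817.
Solve (1 + r/365)^365 = 1.116817: r/365 = 1.116817^(1/365) − 1 = 0.000303, so r = 0.110499 = 11.050%.

11.050%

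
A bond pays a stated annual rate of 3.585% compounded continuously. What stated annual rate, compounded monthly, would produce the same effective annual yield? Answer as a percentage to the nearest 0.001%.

3.590%

EAR under continuous compounding: e^0.03585 − 1 = 0.036500.
Solve (1 + r/12)^12 = 1.036500: r/12 = 1.036500^(1/12) − 1 = 0.002992, so r = 0.035904 = 3.590%.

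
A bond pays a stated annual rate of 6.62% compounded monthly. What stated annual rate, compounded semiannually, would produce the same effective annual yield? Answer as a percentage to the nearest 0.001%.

EAR = (1 + 0.0662/12)^12 − 1 = 0.068246.
Solve (1 + r/2)^2 = 1.068246: r/2 = 1.068246^(1/2) − 1 = 0.033560, so r = 0.067120 = 6.712%.

6.712%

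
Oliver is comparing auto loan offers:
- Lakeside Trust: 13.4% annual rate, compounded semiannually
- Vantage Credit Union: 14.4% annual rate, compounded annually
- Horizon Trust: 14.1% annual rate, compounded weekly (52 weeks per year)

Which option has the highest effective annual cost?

Lakeside Trust: (1 + 0.134/2)^2 − 1 = 13.849%
Vantage Credit Union: compounded annually, EAR = 14.400%
Horizon Trust: (1 + 0.141/52)^52 − 1 = 15.120%
The highest effective annual rate is Horizon Trust at 15.120%.

Horizon Trust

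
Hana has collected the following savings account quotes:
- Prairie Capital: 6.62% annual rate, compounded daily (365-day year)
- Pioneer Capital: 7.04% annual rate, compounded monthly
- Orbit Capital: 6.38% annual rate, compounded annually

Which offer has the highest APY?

Prairie Capital: (1 + 0.0662/365)^365 − 1 = 6.843%
Pioneer Capital: (1 + 0.0704/12)^12 − 1 = 7.272%
Orbit Capital: compounded annually, EAR = 6.380%
The highest effective annual rate is Pioneer Capital at 7.272%.

Pioneer Capital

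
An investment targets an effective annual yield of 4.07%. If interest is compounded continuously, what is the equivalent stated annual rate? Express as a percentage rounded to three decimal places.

Continuous: nominal r satisfies e^r − 1 = 0.0407.
r = ln(1 + 0.0407) = ln(1.0407) = 0.039894 = 3.989%.

3.989%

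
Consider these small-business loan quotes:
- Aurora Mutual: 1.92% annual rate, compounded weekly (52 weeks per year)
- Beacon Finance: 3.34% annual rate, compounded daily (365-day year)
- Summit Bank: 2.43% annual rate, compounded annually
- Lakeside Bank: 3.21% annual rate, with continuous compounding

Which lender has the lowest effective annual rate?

Aurora Mutual: (1 + 0.0192/52)^52 − 1 = 1.938%
Beacon Finance: (1 + 0.0334/365)^365 − 1 = 3.396%
Summit Bank: compounded annually, EAR = 2.430%
Lakeside Bank: e^0.0321 − 1 = 3.262%
The lowest effective annual rate is Aurora Mutual at 1.938%.

Aurora Mutual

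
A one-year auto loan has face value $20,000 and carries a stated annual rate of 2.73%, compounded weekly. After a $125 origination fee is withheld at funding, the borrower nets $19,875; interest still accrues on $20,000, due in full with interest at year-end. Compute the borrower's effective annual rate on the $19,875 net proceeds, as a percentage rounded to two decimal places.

Amount owed after one year: 20,000 × (1 + 0.0273/52)^52 = 20,000 × 1.027669 = $20,553.37.
Effective rate on net proceeds: 20,553.37 / 19,875 − 1 = 0.034132 = 3.41%.

3.41%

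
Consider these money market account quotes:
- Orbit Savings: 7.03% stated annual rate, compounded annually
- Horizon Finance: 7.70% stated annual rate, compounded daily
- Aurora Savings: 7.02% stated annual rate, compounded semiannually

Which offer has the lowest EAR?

Orbit Savings

Orbit Savings: compounded annually, EAR = 7.030%
Horizon Finance: (1 + 0.0770/365)^365 − 1 = 8.003%
Aurora Savings: (1 + 0.0702/2)^2 − 1 = 7.143%
The lowest effective annual rate is Orbit Savings at 7.030%.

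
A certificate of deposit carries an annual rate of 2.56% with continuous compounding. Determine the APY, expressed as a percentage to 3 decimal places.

2.593%

With continuous compounding, EAR = e^0.0256 − 1.
e^0.0256 = 1.025930, so EAR = 0.025930 = 2.593%.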